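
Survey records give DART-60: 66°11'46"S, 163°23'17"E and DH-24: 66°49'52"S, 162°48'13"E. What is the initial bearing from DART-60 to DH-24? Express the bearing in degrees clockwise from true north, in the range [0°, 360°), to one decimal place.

DART-60: φ = -66.19611°, λ = +163.38806°
DH-24: φ = -66.83111°, λ = +162.80361°
Δλ = -0.5844°
y = sin Δλ · cos φ₂ = -0.004013
x = cos φ₁ sin φ₂ − sin φ₁ cos φ₂ cos Δλ = -0.011101
θ = atan2(y, x) = -160.1246° → 199.8754° (mod 360°)

199.9°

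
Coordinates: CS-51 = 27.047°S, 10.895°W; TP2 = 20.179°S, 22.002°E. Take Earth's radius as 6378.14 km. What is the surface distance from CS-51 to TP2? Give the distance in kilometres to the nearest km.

Δφ = 6.8680°,  Δλ = 32.8970°
a = sin²(Δφ/2) + cos φ₁ cos φ₂ sin²(Δλ/2) = 0.070612
c = 2·arcsin(√a) = 0.537921 rad = 30.8206°
d = R·c = 6378.14 × 0.537921 = 3430.9 km

3431 km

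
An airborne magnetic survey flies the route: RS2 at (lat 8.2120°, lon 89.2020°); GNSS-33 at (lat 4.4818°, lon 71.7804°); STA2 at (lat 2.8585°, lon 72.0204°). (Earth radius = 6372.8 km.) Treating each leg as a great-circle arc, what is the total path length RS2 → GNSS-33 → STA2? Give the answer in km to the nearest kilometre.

2152 km

RS2→GNSS-33: c = 0.309066 rad, d = 1969.61 km
GNSS-33→STA2: c = 0.028639 rad, d = 182.51 km
Total = 1969.61 + 182.51 = 2152.12 km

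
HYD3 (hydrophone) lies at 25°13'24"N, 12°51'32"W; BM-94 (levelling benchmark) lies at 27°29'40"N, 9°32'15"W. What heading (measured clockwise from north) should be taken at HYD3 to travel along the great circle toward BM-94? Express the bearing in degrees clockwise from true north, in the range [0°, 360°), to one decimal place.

51.9°

HYD3: φ = +25.22333°, λ = -12.85889°
BM-94: φ = +27.49444°, λ = -9.53750°
Δλ = 3.3214°
y = sin Δλ · cos φ₂ = 0.051393
x = cos φ₁ sin φ₂ − sin φ₁ cos φ₂ cos Δλ = 0.040263
θ = atan2(y, x) = 51.9237° → 51.9237° (mod 360°)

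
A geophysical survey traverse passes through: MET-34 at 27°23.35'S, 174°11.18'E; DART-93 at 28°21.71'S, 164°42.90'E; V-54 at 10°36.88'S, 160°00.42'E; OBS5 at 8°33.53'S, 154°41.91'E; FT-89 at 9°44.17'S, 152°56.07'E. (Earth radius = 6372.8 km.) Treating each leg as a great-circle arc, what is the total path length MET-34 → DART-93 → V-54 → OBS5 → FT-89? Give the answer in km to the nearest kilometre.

MET-34: φ = -27.38917°, λ = +174.18633°
DART-93: φ = -28.36183°, λ = +164.71500°
V-54: φ = -10.61467°, λ = +160.00700°
OBS5: φ = -8.55883°, λ = +154.69850°
FT-89: φ = -9.73617°, λ = +152.93450°
MET-34→DART-93: c = 0.147068 rad, d = 937.24 km
DART-93→V-54: c = 0.319181 rad, d = 2034.08 km
V-54→OBS5: c = 0.098145 rad, d = 625.46 km
OBS5→FT-89: c = 0.036689 rad, d = 233.81 km
Total = 937.24 + 2034.08 + 625.46 + 233.81 = 3830.59 km

3831 km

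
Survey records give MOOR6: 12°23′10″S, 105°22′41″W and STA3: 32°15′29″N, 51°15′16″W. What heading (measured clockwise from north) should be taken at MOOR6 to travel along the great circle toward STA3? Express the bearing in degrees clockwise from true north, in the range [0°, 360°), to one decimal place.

MOOR6: φ = -12.38611°, λ = -105.37806°
STA3: φ = +32.25806°, λ = -51.25444°
Δλ = 54.1236°
y = sin Δλ · cos φ₂ = 0.685218
x = cos φ₁ sin φ₂ − sin φ₁ cos φ₂ cos Δλ = 0.627613
θ = atan2(y, x) = 47.5125° → 47.5125° (mod 360°)

47.5°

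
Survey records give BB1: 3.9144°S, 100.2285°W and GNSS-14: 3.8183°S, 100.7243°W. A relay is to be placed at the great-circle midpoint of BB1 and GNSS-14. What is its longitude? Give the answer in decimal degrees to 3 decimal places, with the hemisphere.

Bx = cos φ₂ cos Δλ = 0.997743,  By = cos φ₂ sin Δλ = -0.008634
φₘ = atan2(sin φ₁ + sin φ₂, √((cos φ₁ + Bx)² + By²)) = -3.86639°
λₘ = λ₁ + atan2(By, cos φ₁ + Bx) = -100.47641°

100.476°W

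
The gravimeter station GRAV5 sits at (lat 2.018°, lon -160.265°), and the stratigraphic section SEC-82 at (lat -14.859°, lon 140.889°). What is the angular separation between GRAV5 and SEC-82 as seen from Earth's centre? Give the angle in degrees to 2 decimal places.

60.61°

Δφ = -16.8770°,  Δλ = -58.8460°
a = sin²(Δφ/2) + cos φ₁ cos φ₂ sin²(Δλ/2) = 0.254650
c = 2·arcsin(√a) = 1.057904 rad = 60.6134°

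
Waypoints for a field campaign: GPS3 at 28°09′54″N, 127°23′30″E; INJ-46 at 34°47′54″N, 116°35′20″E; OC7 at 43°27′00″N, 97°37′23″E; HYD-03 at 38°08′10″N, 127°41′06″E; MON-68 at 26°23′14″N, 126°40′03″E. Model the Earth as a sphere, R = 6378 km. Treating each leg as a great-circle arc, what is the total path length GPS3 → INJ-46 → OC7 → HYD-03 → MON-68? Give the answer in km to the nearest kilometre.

7054 km

GPS3: φ = +28.16500°, λ = +127.39167°
INJ-46: φ = +34.79833°, λ = +116.58889°
OC7: φ = +43.45000°, λ = +97.62306°
HYD-03: φ = +38.13611°, λ = +127.68500°
MON-68: φ = +26.38722°, λ = +126.66750°
GPS3→INJ-46: c = 0.197927 rad, d = 1262.38 km
INJ-46→OC7: c = 0.296866 rad, d = 1893.41 km
OC7→HYD-03: c = 0.405533 rad, d = 2586.49 km
HYD-03→MON-68: c = 0.205602 rad, d = 1311.33 km
Total = 1262.38 + 1893.41 + 2586.49 + 1311.33 = 7053.61 km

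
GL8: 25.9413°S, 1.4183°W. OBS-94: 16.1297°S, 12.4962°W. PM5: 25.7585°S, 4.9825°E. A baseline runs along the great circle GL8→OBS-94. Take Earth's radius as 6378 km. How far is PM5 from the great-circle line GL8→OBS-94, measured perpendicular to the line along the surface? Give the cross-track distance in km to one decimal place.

427.1 km

δ₁₃ = central angle GL8→PM5 = 0.100577 rad  (haversine)
θ₁₃ = bearing GL8→PM5 = 89.581°,  θ₁₂ = bearing GL8→OBS-94 = 311.374°
dₓₜ = R·arcsin(sin δ₁₃ · sin(θ₁₃ − θ₁₂)) = 6378·arcsin(0.10041·sin(-221.793°)) = 427.108 km
|dₓₜ| = 427.108 km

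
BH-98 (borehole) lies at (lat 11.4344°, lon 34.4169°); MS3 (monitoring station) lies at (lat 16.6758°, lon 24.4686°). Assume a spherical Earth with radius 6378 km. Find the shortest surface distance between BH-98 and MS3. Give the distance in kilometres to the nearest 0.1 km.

1222.0 km

Δφ = 5.2414°,  Δλ = -9.9483°
a = sin²(Δφ/2) + cos φ₁ cos φ₂ sin²(Δλ/2) = 0.009150
c = 2·arcsin(√a) = 0.191599 rad = 10.9778°
d = R·c = 6378 × 0.191599 = 1222.0 km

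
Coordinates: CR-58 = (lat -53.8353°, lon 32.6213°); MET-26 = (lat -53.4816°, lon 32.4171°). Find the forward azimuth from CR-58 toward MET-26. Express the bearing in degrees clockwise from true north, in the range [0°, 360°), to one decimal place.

341.0°

Δλ = -0.2042°
y = sin Δλ · cos φ₂ = -0.002121
x = cos φ₁ sin φ₂ − sin φ₁ cos φ₂ cos Δλ = 0.006170
θ = atan2(y, x) = -18.9692° → 341.0308° (mod 360°)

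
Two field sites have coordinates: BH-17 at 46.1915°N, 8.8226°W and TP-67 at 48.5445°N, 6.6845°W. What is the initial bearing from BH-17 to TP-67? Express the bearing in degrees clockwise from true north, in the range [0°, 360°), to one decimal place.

Δλ = 2.1381°
y = sin Δλ · cos φ₂ = 0.024699
x = cos φ₁ sin φ₂ − sin φ₁ cos φ₂ cos Δλ = 0.041389
θ = atan2(y, x) = 30.8274° → 30.8274° (mod 360°)

30.8°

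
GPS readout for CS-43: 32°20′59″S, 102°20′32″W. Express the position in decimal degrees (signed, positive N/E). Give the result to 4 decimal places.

lat: 32.3497° S → -32.3497°
lon: 102.3422° W → -102.3422°

-32.3497°, -102.3422°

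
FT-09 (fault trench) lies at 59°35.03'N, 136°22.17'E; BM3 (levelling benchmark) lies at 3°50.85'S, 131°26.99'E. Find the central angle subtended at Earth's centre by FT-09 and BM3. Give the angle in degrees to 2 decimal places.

FT-09: φ = +59.58383°, λ = +136.36950°
BM3: φ = -3.84750°, λ = +131.44983°
Δφ = -63.4313°,  Δλ = -4.9197°
a = sin²(Δφ/2) + cos φ₁ cos φ₂ sin²(Δλ/2) = 0.277295
c = 2·arcsin(√a) = 1.109165 rad = 63.5505°

63.55°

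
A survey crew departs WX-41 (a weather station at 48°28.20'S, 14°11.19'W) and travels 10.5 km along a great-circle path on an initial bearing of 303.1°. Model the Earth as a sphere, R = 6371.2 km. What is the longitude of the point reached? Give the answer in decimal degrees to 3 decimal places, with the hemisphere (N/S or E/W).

WX-41: φ = -48.47000°, λ = -14.18650°
δ = d/R = 10.5/6371.2 = 0.001648 rad
φ₂ = arcsin(sin φ₁ cos δ + cos φ₁ sin δ cos θ)
   = arcsin(-0.74861·1.00000 + 0.66301·0.00165·0.54610) = -48.41837°
λ₂ = λ₁ + atan2(sin θ sin δ cos φ₁, cos δ − sin φ₁ sin φ₂) = -14.30569°

14.306°W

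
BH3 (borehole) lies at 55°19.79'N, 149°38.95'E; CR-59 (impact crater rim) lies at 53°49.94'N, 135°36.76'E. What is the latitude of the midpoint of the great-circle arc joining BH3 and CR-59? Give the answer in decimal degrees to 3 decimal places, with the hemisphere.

54.784°N

BH3: φ = +55.32983°, λ = +149.64917°
CR-59: φ = +53.83233°, λ = +135.61267°
Bx = cos φ₂ cos Δλ = 0.572529,  By = cos φ₂ sin Δλ = -0.143135
φₘ = atan2(sin φ₁ + sin φ₂, √((cos φ₁ + Bx)² + By²)) = 54.78428°
λₘ = λ₁ + atan2(By, cos φ₁ + Bx) = 142.50129°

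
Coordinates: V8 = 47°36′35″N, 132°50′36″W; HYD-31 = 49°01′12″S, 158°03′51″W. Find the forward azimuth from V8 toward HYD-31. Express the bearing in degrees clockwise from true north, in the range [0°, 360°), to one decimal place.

196.4°

V8: φ = +47.60972°, λ = -132.84333°
HYD-31: φ = -49.02000°, λ = -158.06417°
Δλ = -25.2208°
y = sin Δλ · cos φ₂ = -0.279440
x = cos φ₁ sin φ₂ − sin φ₁ cos φ₂ cos Δλ = -0.947141
θ = atan2(y, x) = -163.5621° → 196.4379° (mod 360°)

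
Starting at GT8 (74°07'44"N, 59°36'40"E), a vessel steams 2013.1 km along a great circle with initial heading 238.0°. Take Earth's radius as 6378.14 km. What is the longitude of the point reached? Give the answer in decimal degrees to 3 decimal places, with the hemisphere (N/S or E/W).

27.421°E

GT8: φ = +74.12889°, λ = +59.61111°
δ = d/R = 2013.1/6378.14 = 0.315625 rad
φ₂ = arcsin(sin φ₁ cos δ + cos φ₁ sin δ cos θ)
   = arcsin(0.96188·0.95060 + 0.27347·0.31041·-0.52992) = 60.38673°
λ₂ = λ₁ + atan2(sin θ sin δ cos φ₁, cos δ − sin φ₁ sin φ₂) = 27.42127°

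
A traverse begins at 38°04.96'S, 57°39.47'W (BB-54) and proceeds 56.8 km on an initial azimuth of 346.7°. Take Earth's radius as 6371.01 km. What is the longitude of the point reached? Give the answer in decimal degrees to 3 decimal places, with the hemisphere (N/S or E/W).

BB-54: φ = -38.08267°, λ = -57.65783°
δ = d/R = 56.8/6371.01 = 0.008915 rad
φ₂ = arcsin(sin φ₁ cos δ + cos φ₁ sin δ cos θ)
   = arcsin(-0.61680·0.99996 + 0.78712·0.00892·0.97318) = -37.58546°
λ₂ = λ₁ + atan2(sin θ sin δ cos φ₁, cos δ − sin φ₁ sin φ₂) = -57.80612°

57.806°W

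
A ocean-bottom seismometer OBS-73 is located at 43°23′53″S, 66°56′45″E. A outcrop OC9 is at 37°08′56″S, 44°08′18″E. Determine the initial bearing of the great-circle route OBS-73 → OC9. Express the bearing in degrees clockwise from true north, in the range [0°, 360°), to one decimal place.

282.1°

OBS-73: φ = -43.39806°, λ = +66.94583°
OC9: φ = -37.14889°, λ = +44.13833°
Δλ = -22.8075°
y = sin Δλ · cos φ₂ = -0.308973
x = cos φ₁ sin φ₂ − sin φ₁ cos φ₂ cos Δλ = 0.066034
θ = atan2(y, x) = -77.9362° → 282.0638° (mod 360°)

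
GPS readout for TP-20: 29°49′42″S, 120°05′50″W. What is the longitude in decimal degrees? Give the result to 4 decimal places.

120.0972°W

120° + 5′/60 + 50″/3600 = 120 + 0.08333 + 0.01389 = 120.0972°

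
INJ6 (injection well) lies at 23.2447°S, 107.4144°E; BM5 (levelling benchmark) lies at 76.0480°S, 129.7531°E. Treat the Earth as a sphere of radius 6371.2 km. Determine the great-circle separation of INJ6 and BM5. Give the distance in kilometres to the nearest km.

6004 km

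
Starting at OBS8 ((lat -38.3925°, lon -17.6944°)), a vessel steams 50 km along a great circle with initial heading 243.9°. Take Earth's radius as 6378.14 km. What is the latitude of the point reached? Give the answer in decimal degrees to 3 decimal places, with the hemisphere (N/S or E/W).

δ = d/R = 50/6378.14 = 0.007839 rad
φ₂ = arcsin(sin φ₁ cos δ + cos φ₁ sin δ cos θ)
   = arcsin(-0.62105·0.99997 + 0.78377·0.00784·-0.43994) = -38.58897°
λ₂ = λ₁ + atan2(sin θ sin δ cos φ₁, cos δ − sin φ₁ sin φ₂) = -18.21044°

38.589°S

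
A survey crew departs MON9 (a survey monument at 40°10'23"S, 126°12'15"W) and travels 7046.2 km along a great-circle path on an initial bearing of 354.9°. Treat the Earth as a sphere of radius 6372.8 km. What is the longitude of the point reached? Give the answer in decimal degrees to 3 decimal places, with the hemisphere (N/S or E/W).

MON9: φ = -40.17306°, λ = -126.20417°
δ = d/R = 7046.2/6372.8 = 1.105668 rad
φ₂ = arcsin(sin φ₁ cos δ + cos φ₁ sin δ cos θ)
   = arcsin(-0.64510·0.44854 + 0.76410·0.89376·0.99604) = 23.00864°
λ₂ = λ₁ + atan2(sin θ sin δ cos φ₁, cos δ − sin φ₁ sin φ₂) = -131.15595°

131.156°W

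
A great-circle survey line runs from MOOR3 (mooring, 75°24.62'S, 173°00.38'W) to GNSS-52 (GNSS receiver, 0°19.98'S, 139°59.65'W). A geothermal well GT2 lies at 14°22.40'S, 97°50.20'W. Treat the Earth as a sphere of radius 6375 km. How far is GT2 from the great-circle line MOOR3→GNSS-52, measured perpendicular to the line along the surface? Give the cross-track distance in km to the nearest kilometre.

4750 km

MOOR3: φ = -75.41033°, λ = -173.00633°
GNSS-52: φ = -0.33300°, λ = -139.99417°
GT2: φ = -14.37333°, λ = -97.83667°
δ₁₃ = central angle MOOR3→GT2 = 1.263282 rad  (haversine)
θ₁₃ = bearing MOOR3→GT2 = 79.272°,  θ₁₂ = bearing MOOR3→GNSS-52 = 33.924°
dₓₜ = R·arcsin(sin δ₁₃ · sin(θ₁₃ − θ₁₂)) = 6375·arcsin(0.95309·sin(45.348°)) = 4749.761 km
|dₓₜ| = 4749.761 km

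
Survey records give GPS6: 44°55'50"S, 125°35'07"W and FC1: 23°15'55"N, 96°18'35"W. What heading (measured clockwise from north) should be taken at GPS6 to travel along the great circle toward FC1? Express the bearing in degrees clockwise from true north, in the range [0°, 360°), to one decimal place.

28.0°

GPS6: φ = -44.93056°, λ = -125.58528°
FC1: φ = +23.26528°, λ = -96.30972°
Δλ = 29.2756°
y = sin Δλ · cos φ₂ = 0.449247
x = cos φ₁ sin φ₂ − sin φ₁ cos φ₂ cos Δλ = 0.845590
θ = atan2(y, x) = 27.9809° → 27.9809° (mod 360°)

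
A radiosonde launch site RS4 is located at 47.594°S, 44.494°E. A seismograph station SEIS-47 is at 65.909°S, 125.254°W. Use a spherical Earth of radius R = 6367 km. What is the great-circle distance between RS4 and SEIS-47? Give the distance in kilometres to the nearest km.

7359 km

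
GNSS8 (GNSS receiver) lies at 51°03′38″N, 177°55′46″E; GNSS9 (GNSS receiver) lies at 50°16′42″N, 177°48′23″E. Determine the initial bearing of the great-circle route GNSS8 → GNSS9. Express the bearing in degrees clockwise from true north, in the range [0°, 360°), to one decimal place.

GNSS8: φ = +51.06056°, λ = +177.92944°
GNSS9: φ = +50.27833°, λ = +177.80639°
Δλ = -0.1231°
y = sin Δλ · cos φ₂ = -0.001373
x = cos φ₁ sin φ₂ − sin φ₁ cos φ₂ cos Δλ = -0.013651
θ = atan2(y, x) = -174.2585° → 185.7415° (mod 360°)

185.7°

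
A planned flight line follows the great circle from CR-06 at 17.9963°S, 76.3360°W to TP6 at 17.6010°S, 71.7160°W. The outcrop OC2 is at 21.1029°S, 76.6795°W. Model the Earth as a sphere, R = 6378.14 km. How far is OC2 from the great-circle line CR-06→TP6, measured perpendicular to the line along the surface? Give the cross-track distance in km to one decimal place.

342.1 km

δ₁₃ = central angle CR-06→OC2 = 0.054514 rad  (haversine)
θ₁₃ = bearing CR-06→OC2 = 185.892°,  θ₁₂ = bearing CR-06→TP6 = 85.574°
dₓₜ = R·arcsin(sin δ₁₃ · sin(θ₁₃ − θ₁₂)) = 6378.14·arcsin(0.05449·sin(100.318°)) = 342.069 km
|dₓₜ| = 342.069 km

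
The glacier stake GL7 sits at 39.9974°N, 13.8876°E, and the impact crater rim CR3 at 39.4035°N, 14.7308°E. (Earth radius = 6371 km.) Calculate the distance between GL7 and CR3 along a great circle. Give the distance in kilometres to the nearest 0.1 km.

Δφ = -0.5939°,  Δλ = 0.8432°
a = sin²(Δφ/2) + cos φ₁ cos φ₂ sin²(Δλ/2) = 0.000059
c = 2·arcsin(√a) = 0.015351 rad = 0.8795°
d = R·c = 6371 × 0.015351 = 97.8 km

97.8 km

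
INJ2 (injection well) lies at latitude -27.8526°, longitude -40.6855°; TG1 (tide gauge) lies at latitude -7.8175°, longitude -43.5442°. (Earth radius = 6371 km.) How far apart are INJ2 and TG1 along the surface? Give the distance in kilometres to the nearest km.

Δφ = 20.0351°,  Δλ = -2.8587°
a = sin²(Δφ/2) + cos φ₁ cos φ₂ sin²(Δλ/2) = 0.030804
c = 2·arcsin(√a) = 0.352846 rad = 20.2166°
d = R·c = 6371 × 0.352846 = 2248.0 km

2248 km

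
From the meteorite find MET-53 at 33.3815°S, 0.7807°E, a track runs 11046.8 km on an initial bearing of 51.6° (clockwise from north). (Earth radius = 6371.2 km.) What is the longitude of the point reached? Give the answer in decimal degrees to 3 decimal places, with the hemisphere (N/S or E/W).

76.164°E

δ = d/R = 11046.8/6371.2 = 1.733865 rad
φ₂ = arcsin(sin φ₁ cos δ + cos φ₁ sin δ cos θ)
   = arcsin(-0.55021·-0.16235 + 0.83503·0.98673·0.62115) = 36.95004°
λ₂ = λ₁ + atan2(sin θ sin δ cos φ₁, cos δ − sin φ₁ sin φ₂) = 76.16432°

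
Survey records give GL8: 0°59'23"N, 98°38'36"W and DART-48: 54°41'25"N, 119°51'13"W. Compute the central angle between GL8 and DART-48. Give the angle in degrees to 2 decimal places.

56.44°

GL8: φ = +0.98972°, λ = -98.64333°
DART-48: φ = +54.69028°, λ = -119.85361°
Δφ = 53.7006°,  Δλ = -21.2103°
a = sin²(Δφ/2) + cos φ₁ cos φ₂ sin²(Δλ/2) = 0.223571
c = 2·arcsin(√a) = 0.985007 rad = 56.4368°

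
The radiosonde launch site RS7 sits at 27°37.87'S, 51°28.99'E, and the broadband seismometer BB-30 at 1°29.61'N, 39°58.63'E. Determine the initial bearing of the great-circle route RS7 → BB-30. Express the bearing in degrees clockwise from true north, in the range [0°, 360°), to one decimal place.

RS7: φ = -27.63117°, λ = +51.48317°
BB-30: φ = +1.49350°, λ = +39.97717°
Δλ = -11.5060°
y = sin Δλ · cos φ₂ = -0.199403
x = cos φ₁ sin φ₂ − sin φ₁ cos φ₂ cos Δλ = 0.477395
θ = atan2(y, x) = -22.6698° → 337.3302° (mod 360°)

337.3°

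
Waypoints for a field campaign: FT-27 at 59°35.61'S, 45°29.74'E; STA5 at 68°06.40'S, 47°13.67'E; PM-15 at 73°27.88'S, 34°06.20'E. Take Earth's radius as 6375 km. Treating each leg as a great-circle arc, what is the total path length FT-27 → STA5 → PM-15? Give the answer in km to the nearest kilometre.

FT-27: φ = -59.59350°, λ = +45.49567°
STA5: φ = -68.10667°, λ = +47.22783°
PM-15: φ = -73.46467°, λ = +34.10333°
FT-27→STA5: c = 0.149164 rad, d = 950.92 km
STA5→PM-15: c = 0.119582 rad, d = 762.33 km
Total = 950.92 + 762.33 = 1713.26 km

1713 km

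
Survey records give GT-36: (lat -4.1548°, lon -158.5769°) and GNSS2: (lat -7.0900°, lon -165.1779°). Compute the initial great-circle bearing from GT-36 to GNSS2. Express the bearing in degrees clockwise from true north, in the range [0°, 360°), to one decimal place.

Δλ = -6.6010°
y = sin Δλ · cos φ₂ = -0.114075
x = cos φ₁ sin φ₂ − sin φ₁ cos φ₂ cos Δλ = -0.051683
θ = atan2(y, x) = -114.3734° → 245.6266° (mod 360°)

245.6°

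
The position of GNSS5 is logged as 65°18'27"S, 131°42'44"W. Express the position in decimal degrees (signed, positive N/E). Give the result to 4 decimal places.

-65.3075°, -131.7122°

lat: 65.3075° S → -65.3075°
lon: 131.7122° W → -131.7122°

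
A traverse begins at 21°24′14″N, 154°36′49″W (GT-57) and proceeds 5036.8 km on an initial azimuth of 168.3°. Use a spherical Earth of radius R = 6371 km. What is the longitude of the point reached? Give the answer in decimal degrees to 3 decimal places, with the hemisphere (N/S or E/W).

145.603°W

GT-57: φ = +21.40389°, λ = -154.61361°
δ = d/R = 5036.8/6371 = 0.790582 rad
φ₂ = arcsin(sin φ₁ cos δ + cos φ₁ sin δ cos θ)
   = arcsin(0.36494·0.70343 + 0.93103·0.71076·-0.97922) = -23.03436°
λ₂ = λ₁ + atan2(sin θ sin δ cos φ₁, cos δ − sin φ₁ sin φ₂) = -145.60279°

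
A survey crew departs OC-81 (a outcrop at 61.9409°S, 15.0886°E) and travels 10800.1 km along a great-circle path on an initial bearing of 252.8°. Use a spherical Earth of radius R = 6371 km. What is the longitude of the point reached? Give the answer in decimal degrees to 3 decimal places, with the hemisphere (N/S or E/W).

δ = d/R = 10800.1/6371 = 1.695197 rad
φ₂ = arcsin(sin φ₁ cos δ + cos φ₁ sin δ cos θ)
   = arcsin(-0.88246·-0.12408 + 0.47038·0.99227·-0.29571) = -1.63457°
λ₂ = λ₁ + atan2(sin θ sin δ cos φ₁, cos δ − sin φ₁ sin φ₂) = -93.41891°

93.419°W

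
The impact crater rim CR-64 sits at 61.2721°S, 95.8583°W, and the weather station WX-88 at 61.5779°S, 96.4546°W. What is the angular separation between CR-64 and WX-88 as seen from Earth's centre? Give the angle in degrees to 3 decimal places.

Δφ = -0.3058°,  Δλ = -0.5963°
a = sin²(Δφ/2) + cos φ₁ cos φ₂ sin²(Δλ/2) = 0.000013
c = 2·arcsin(√a) = 0.007298 rad = 0.4182°

0.418°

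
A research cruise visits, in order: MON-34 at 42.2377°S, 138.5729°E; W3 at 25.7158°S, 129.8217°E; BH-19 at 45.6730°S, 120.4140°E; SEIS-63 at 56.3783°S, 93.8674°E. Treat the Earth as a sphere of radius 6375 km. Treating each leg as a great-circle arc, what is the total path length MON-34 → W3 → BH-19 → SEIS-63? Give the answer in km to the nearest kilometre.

MON-34→W3: c = 0.314518 rad, d = 2005.05 km
W3→BH-19: c = 0.372335 rad, d = 2373.63 km
BH-19→SEIS-63: c = 0.342837 rad, d = 2185.59 km
Total = 2005.05 + 2373.63 + 2185.59 = 6564.27 km

6564 km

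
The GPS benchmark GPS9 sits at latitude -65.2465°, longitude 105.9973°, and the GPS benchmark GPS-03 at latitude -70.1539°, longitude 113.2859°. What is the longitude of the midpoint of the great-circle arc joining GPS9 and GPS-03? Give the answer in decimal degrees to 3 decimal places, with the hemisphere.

Bx = cos φ₂ cos Δλ = 0.336752,  By = cos φ₂ sin Δλ = 0.043071
φₘ = atan2(sin φ₁ + sin φ₂, √((cos φ₁ + Bx)² + By²)) = -67.74044°
λₘ = λ₁ + atan2(By, cos φ₁ + Bx) = 109.26032°

109.260°E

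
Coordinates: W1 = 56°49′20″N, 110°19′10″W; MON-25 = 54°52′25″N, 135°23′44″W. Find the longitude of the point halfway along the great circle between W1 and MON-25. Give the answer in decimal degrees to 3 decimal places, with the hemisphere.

W1: φ = +56.82222°, λ = -110.31944°
MON-25: φ = +54.87361°, λ = -135.39556°
Bx = cos φ₂ cos Δλ = 0.521150,  By = cos φ₂ sin Δλ = -0.243859
φₘ = atan2(sin φ₁ + sin φ₂, √((cos φ₁ + Bx)² + By²)) = 56.48708°
λₘ = λ₁ + atan2(By, cos φ₁ + Bx) = -123.17693°

123.177°W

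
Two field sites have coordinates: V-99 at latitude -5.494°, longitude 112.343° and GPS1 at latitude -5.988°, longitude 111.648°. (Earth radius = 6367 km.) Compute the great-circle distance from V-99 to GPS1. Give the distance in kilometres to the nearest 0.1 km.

Δφ = -0.4940°,  Δλ = -0.6950°
a = sin²(Δφ/2) + cos φ₁ cos φ₂ sin²(Δλ/2) = 0.000055
c = 2·arcsin(√a) = 0.014832 rad = 0.8498°
d = R·c = 6367 × 0.014832 = 94.4 km

94.4 km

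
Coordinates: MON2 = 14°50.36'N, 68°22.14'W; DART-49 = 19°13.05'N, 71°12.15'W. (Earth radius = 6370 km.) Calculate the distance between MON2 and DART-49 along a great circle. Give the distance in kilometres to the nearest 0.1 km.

572.4 km

MON2: φ = +14.83933°, λ = -68.36900°
DART-49: φ = +19.21750°, λ = -71.20250°
Δφ = 4.3782°,  Δλ = -2.8335°
a = sin²(Δφ/2) + cos φ₁ cos φ₂ sin²(Δλ/2) = 0.002017
c = 2·arcsin(√a) = 0.089853 rad = 5.1482°
d = R·c = 6370 × 0.089853 = 572.4 km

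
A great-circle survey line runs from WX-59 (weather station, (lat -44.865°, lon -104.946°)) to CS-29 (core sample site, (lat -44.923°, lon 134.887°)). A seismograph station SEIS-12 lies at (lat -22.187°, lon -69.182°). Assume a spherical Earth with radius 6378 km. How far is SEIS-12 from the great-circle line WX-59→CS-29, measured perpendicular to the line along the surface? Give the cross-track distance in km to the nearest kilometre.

1637 km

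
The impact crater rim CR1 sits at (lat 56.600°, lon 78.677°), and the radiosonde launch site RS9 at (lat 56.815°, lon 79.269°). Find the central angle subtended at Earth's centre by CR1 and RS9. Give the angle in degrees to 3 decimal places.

Δφ = 0.2150°,  Δλ = 0.5920°
a = sin²(Δφ/2) + cos φ₁ cos φ₂ sin²(Δλ/2) = 0.000012
c = 2·arcsin(√a) = 0.006801 rad = 0.3896°

0.390°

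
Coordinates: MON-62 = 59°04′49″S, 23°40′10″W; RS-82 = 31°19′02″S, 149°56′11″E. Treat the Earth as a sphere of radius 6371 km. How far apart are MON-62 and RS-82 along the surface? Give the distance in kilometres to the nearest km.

MON-62: φ = -59.08028°, λ = -23.66944°
RS-82: φ = -31.31722°, λ = +149.93639°
Δφ = 27.7631°,  Δλ = 173.6058°
a = sin²(Δφ/2) + cos φ₁ cos φ₂ sin²(Δλ/2) = 0.495166
c = 2·arcsin(√a) = 1.561128 rad = 89.4460°
d = R·c = 6371 × 1.561128 = 9945.9 km

9946 km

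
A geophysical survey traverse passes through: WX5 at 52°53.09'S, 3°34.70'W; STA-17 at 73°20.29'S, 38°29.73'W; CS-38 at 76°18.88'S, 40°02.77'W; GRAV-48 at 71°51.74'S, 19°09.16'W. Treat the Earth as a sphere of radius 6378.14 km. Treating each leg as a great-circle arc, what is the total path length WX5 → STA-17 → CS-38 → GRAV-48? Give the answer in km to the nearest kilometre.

3925 km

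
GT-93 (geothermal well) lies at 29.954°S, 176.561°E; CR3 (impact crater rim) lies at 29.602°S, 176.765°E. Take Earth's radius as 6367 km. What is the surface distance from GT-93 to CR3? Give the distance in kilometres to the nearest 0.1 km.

Δφ = 0.3520°,  Δλ = 0.2040°
a = sin²(Δφ/2) + cos φ₁ cos φ₂ sin²(Δλ/2) = 0.000012
c = 2·arcsin(√a) = 0.006877 rad = 0.3940°
d = R·c = 6367 × 0.006877 = 43.8 km

43.8 km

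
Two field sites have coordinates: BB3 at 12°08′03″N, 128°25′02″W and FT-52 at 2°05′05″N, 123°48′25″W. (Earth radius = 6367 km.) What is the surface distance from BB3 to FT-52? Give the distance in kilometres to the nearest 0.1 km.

BB3: φ = +12.13417°, λ = -128.41722°
FT-52: φ = +2.08472°, λ = -123.80694°
Δφ = -10.0494°,  Δλ = 4.6103°
a = sin²(Δφ/2) + cos φ₁ cos φ₂ sin²(Δλ/2) = 0.009252
c = 2·arcsin(√a) = 0.192670 rad = 11.0392°
d = R·c = 6367 × 0.192670 = 1226.7 km

1226.7 km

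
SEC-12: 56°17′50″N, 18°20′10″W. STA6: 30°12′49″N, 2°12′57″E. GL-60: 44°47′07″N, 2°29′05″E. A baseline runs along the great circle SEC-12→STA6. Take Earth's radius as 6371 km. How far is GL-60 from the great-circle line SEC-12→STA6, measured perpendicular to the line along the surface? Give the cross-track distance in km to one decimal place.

648.6 km

SEC-12: φ = +56.29722°, λ = -18.33611°
STA6: φ = +30.21361°, λ = +2.21583°
GL-60: φ = +44.78528°, λ = +2.48472°
δ₁₃ = central angle SEC-12→GL-60 = 0.303940 rad  (haversine)
θ₁₃ = bearing SEC-12→GL-60 = 122.547°,  θ₁₂ = bearing SEC-12→STA6 = 142.400°
dₓₜ = R·arcsin(sin δ₁₃ · sin(θ₁₃ − θ₁₂)) = 6371·arcsin(0.29928·sin(-19.852°)) = -648.639 km
|dₓₜ| = 648.639 km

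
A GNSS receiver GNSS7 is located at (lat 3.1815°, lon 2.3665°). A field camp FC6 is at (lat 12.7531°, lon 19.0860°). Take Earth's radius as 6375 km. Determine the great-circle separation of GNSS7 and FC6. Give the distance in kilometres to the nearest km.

2126 km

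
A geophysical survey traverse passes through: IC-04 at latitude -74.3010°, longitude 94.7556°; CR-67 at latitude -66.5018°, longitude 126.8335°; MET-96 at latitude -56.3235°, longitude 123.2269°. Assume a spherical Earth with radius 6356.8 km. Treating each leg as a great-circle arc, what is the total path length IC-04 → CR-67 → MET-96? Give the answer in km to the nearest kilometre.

IC-04→CR-67: c = 0.227301 rad, d = 1444.90 km
CR-67→MET-96: c = 0.180106 rad, d = 1144.90 km
Total = 1444.90 + 1144.90 = 2589.80 km

2590 km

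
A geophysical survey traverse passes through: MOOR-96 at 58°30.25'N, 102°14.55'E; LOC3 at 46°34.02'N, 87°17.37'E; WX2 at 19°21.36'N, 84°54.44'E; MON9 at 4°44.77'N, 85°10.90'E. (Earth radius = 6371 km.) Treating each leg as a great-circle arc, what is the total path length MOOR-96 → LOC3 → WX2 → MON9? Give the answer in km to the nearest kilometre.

MOOR-96: φ = +58.50417°, λ = +102.24250°
LOC3: φ = +46.56700°, λ = +87.28950°
WX2: φ = +19.35600°, λ = +84.90733°
MON9: φ = +4.74617°, λ = +85.18167°
MOOR-96→LOC3: c = 0.260690 rad, d = 1660.85 km
LOC3→WX2: c = 0.476146 rad, d = 3033.53 km
WX2→MON9: c = 0.255032 rad, d = 1624.81 km
Total = 1660.85 + 3033.53 + 1624.81 = 6319.19 km

6319 km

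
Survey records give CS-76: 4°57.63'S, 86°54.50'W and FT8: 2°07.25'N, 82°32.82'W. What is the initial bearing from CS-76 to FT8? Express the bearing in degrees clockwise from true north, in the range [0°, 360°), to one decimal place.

CS-76: φ = -4.96050°, λ = -86.90833°
FT8: φ = +2.12083°, λ = -82.54700°
Δλ = 4.3613°
y = sin Δλ · cos φ₂ = 0.075994
x = cos φ₁ sin φ₂ − sin φ₁ cos φ₂ cos Δλ = 0.123028
θ = atan2(y, x) = 31.7035° → 31.7035° (mod 360°)

31.7°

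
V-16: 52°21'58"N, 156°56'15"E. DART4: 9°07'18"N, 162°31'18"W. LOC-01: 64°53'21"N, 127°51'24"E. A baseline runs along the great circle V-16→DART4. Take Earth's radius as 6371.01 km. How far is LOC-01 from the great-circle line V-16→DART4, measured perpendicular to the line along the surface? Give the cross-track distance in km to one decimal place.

500.7 km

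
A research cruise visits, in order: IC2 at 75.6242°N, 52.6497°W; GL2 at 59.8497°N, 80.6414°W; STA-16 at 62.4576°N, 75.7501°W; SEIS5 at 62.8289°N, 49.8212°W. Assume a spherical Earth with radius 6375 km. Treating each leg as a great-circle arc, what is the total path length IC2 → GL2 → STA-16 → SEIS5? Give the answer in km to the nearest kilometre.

IC2→GL2: c = 0.324687 rad, d = 2069.88 km
GL2→STA-16: c = 0.061353 rad, d = 391.12 km
STA-16→SEIS5: c = 0.206652 rad, d = 1317.41 km
Total = 2069.88 + 391.12 + 1317.41 = 3778.41 km

3778 km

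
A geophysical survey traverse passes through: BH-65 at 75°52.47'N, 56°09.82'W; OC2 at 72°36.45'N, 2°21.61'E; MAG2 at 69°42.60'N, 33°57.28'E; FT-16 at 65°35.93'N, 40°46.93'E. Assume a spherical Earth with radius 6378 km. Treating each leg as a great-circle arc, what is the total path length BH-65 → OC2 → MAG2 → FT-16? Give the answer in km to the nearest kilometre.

3434 km

BH-65: φ = +75.87450°, λ = -56.16367°
OC2: φ = +72.60750°, λ = +2.36017°
MAG2: φ = +69.71000°, λ = +33.95467°
FT-16: φ = +65.59883°, λ = +40.78217°
BH-65→OC2: c = 0.270956 rad, d = 1728.16 km
OC2→MAG2: c = 0.182696 rad, d = 1165.24 km
MAG2→FT-16: c = 0.084749 rad, d = 540.53 km
Total = 1728.16 + 1165.24 + 540.53 = 3433.92 km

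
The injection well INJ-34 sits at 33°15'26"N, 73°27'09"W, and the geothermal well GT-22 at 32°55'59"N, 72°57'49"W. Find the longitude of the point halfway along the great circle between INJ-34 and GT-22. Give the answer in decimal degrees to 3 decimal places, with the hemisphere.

INJ-34: φ = +33.25722°, λ = -73.45250°
GT-22: φ = +32.93306°, λ = -72.96361°
Bx = cos φ₂ cos Δλ = 0.839276,  By = cos φ₂ sin Δλ = 0.007161
φₘ = atan2(sin φ₁ + sin φ₂, √((cos φ₁ + Bx)² + By²)) = 33.09538°
λₘ = λ₁ + atan2(By, cos φ₁ + Bx) = -73.20760°

73.208°W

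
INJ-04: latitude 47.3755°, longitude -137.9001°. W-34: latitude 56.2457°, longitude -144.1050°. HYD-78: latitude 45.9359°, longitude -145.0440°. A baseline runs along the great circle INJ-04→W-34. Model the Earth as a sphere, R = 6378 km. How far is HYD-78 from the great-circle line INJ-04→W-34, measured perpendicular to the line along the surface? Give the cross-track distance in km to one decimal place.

δ₁₃ = central angle INJ-04→HYD-78 = 0.089156 rad  (haversine)
θ₁₃ = bearing INJ-04→HYD-78 = 256.258°,  θ₁₂ = bearing INJ-04→W-34 = 339.017°
dₓₜ = R·arcsin(sin δ₁₃ · sin(θ₁₃ − θ₁₂)) = 6378·arcsin(0.08904·sin(-82.759°)) = -564.088 km
|dₓₜ| = 564.088 km

564.1 km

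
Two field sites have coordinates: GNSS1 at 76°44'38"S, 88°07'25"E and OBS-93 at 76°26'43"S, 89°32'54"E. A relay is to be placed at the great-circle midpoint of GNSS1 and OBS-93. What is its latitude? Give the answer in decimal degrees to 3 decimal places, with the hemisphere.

GNSS1: φ = -76.74389°, λ = +88.12361°
OBS-93: φ = -76.44528°, λ = +89.54833°
Bx = cos φ₂ cos Δλ = 0.234301,  By = cos φ₂ sin Δλ = 0.005827
φₘ = atan2(sin φ₁ + sin φ₂, √((cos φ₁ + Bx)² + By²)) = -76.59558°
λₘ = λ₁ + atan2(By, cos φ₁ + Bx) = 88.84376°

76.596°S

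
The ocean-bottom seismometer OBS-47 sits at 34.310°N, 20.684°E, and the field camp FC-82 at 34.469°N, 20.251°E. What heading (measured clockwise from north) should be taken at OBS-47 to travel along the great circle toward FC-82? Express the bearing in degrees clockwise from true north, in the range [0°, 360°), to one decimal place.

Δλ = -0.4330°
y = sin Δλ · cos φ₂ = -0.006230
x = cos φ₁ sin φ₂ − sin φ₁ cos φ₂ cos Δλ = 0.002788
θ = atan2(y, x) = -65.8897° → 294.1103° (mod 360°)

294.1°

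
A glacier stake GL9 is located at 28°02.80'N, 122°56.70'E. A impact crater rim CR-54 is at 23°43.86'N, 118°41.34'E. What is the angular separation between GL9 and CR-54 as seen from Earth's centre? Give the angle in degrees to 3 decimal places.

5.768°

GL9: φ = +28.04667°, λ = +122.94500°
CR-54: φ = +23.73100°, λ = +118.68900°
Δφ = -4.3157°,  Δλ = -4.2560°
a = sin²(Δφ/2) + cos φ₁ cos φ₂ sin²(Δλ/2) = 0.002532
c = 2·arcsin(√a) = 0.100674 rad = 5.7682°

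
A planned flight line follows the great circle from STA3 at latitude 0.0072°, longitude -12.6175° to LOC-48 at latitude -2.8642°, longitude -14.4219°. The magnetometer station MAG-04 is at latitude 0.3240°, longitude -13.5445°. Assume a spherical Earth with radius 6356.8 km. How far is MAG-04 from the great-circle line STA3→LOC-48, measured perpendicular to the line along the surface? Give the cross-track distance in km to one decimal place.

105.8 km

δ₁₃ = central angle STA3→MAG-04 = 0.017098 rad  (haversine)
θ₁₃ = bearing STA3→MAG-04 = 288.869°,  θ₁₂ = bearing STA3→LOC-48 = 212.120°
dₓₜ = R·arcsin(sin δ₁₃ · sin(θ₁₃ − θ₁₂)) = 6356.8·arcsin(0.01710·sin(76.749°)) = 105.793 km
|dₓₜ| = 105.793 km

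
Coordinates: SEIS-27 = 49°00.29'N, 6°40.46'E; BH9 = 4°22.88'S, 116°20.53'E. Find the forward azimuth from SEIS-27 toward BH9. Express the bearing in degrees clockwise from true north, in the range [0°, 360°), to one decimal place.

SEIS-27: φ = +49.00483°, λ = +6.67433°
BH9: φ = -4.38133°, λ = +116.34217°
Δλ = 109.6678°
y = sin Δλ · cos φ₂ = 0.938908
x = cos φ₁ sin φ₂ − sin φ₁ cos φ₂ cos Δλ = 0.203172
θ = atan2(y, x) = 77.7899° → 77.7899° (mod 360°)

77.8°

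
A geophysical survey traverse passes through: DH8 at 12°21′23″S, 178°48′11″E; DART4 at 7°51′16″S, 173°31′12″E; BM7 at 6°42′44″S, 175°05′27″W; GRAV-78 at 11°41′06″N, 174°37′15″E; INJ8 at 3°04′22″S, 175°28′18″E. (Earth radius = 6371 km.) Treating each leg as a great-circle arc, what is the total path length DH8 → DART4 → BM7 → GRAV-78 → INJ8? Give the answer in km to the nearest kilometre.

DH8: φ = -12.35639°, λ = +178.80306°
DART4: φ = -7.85444°, λ = +173.52000°
BM7: φ = -6.71222°, λ = -175.09083°
GRAV-78: φ = +11.68500°, λ = +174.62083°
INJ8: φ = -3.07278°, λ = +175.47167°
DH8→DART4: c = 0.120039 rad, d = 764.77 km
DART4→BM7: c = 0.198171 rad, d = 1262.55 km
BM7→GRAV-78: c = 0.367429 rad, d = 2340.89 km
GRAV-78→INJ8: c = 0.257995 rad, d = 1643.68 km
Total = 764.77 + 1262.55 + 2340.89 + 1643.68 = 6011.89 km

6012 km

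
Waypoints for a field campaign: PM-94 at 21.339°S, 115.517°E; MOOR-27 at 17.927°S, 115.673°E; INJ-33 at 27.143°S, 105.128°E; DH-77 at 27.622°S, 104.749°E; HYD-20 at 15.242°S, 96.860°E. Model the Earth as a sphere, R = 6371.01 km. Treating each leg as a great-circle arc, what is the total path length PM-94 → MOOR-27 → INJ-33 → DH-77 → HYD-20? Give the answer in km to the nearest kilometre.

3534 km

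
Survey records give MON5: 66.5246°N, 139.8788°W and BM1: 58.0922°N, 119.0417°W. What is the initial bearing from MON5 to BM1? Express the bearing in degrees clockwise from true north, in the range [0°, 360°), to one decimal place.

Δλ = 20.8371°
y = sin Δλ · cos φ₂ = 0.188013
x = cos φ₁ sin φ₂ − sin φ₁ cos φ₂ cos Δλ = -0.114934
θ = atan2(y, x) = 121.4378° → 121.4378° (mod 360°)

121.4°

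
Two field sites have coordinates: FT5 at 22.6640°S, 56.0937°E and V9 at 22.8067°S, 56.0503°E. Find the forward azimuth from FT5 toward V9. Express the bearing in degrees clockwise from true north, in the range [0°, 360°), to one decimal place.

195.7°

Δλ = -0.0434°
y = sin Δλ · cos φ₂ = -0.000698
x = cos φ₁ sin φ₂ − sin φ₁ cos φ₂ cos Δλ = -0.002491
θ = atan2(y, x) = -164.3394° → 195.6606° (mod 360°)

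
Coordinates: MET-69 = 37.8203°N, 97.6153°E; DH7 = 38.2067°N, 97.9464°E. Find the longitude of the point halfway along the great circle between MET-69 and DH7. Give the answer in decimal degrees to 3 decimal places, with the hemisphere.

97.780°E

Bx = cos φ₂ cos Δλ = 0.785771,  By = cos φ₂ sin Δλ = 0.004541
φₘ = atan2(sin φ₁ + sin φ₂, √((cos φ₁ + Bx)² + By²)) = 38.01362°
λₘ = λ₁ + atan2(By, cos φ₁ + Bx) = 97.78041°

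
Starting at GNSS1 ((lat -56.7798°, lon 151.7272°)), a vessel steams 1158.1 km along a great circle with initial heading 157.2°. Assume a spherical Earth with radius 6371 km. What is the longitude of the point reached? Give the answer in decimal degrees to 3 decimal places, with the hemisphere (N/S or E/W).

161.675°E

δ = d/R = 1158.1/6371 = 0.181777 rad
φ₂ = arcsin(sin φ₁ cos δ + cos φ₁ sin δ cos θ)
   = arcsin(-0.83657·0.98352 + 0.54786·0.18078·-0.92186) = -66.07676°
λ₂ = λ₁ + atan2(sin θ sin δ cos φ₁, cos δ − sin φ₁ sin φ₂) = 161.67521°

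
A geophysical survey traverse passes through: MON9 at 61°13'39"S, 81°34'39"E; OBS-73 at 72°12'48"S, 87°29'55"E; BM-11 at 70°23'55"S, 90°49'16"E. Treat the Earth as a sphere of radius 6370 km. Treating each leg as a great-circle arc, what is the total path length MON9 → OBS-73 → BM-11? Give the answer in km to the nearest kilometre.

MON9: φ = -61.22750°, λ = +81.57750°
OBS-73: φ = -72.21333°, λ = +87.49861°
BM-11: φ = -70.39861°, λ = +90.82111°
MON9→OBS-73: c = 0.195813 rad, d = 1247.33 km
OBS-73→BM-11: c = 0.036712 rad, d = 233.85 km
Total = 1247.33 + 233.85 = 1481.18 km

1481 km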